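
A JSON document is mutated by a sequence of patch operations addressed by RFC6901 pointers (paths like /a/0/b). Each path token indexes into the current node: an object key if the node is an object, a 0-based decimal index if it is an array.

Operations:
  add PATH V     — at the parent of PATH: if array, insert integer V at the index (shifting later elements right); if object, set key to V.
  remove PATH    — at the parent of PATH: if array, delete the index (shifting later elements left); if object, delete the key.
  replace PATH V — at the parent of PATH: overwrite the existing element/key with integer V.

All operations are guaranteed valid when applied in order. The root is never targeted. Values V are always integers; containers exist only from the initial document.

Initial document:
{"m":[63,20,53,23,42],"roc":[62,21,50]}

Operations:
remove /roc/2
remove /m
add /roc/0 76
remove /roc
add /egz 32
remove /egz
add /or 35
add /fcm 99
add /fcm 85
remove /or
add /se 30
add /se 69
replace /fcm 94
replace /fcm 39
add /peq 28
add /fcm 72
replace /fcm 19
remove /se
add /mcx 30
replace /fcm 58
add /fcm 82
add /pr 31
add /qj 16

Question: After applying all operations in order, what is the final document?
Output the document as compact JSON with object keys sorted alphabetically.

Answer: {"fcm":82,"mcx":30,"peq":28,"pr":31,"qj":16}

Derivation:
After op 1 (remove /roc/2): {"m":[63,20,53,23,42],"roc":[62,21]}
After op 2 (remove /m): {"roc":[62,21]}
After op 3 (add /roc/0 76): {"roc":[76,62,21]}
After op 4 (remove /roc): {}
After op 5 (add /egz 32): {"egz":32}
After op 6 (remove /egz): {}
After op 7 (add /or 35): {"or":35}
After op 8 (add /fcm 99): {"fcm":99,"or":35}
After op 9 (add /fcm 85): {"fcm":85,"or":35}
After op 10 (remove /or): {"fcm":85}
After op 11 (add /se 30): {"fcm":85,"se":30}
After op 12 (add /se 69): {"fcm":85,"se":69}
After op 13 (replace /fcm 94): {"fcm":94,"se":69}
After op 14 (replace /fcm 39): {"fcm":39,"se":69}
After op 15 (add /peq 28): {"fcm":39,"peq":28,"se":69}
After op 16 (add /fcm 72): {"fcm":72,"peq":28,"se":69}
After op 17 (replace /fcm 19): {"fcm":19,"peq":28,"se":69}
After op 18 (remove /se): {"fcm":19,"peq":28}
After op 19 (add /mcx 30): {"fcm":19,"mcx":30,"peq":28}
After op 20 (replace /fcm 58): {"fcm":58,"mcx":30,"peq":28}
After op 21 (add /fcm 82): {"fcm":82,"mcx":30,"peq":28}
After op 22 (add /pr 31): {"fcm":82,"mcx":30,"peq":28,"pr":31}
After op 23 (add /qj 16): {"fcm":82,"mcx":30,"peq":28,"pr":31,"qj":16}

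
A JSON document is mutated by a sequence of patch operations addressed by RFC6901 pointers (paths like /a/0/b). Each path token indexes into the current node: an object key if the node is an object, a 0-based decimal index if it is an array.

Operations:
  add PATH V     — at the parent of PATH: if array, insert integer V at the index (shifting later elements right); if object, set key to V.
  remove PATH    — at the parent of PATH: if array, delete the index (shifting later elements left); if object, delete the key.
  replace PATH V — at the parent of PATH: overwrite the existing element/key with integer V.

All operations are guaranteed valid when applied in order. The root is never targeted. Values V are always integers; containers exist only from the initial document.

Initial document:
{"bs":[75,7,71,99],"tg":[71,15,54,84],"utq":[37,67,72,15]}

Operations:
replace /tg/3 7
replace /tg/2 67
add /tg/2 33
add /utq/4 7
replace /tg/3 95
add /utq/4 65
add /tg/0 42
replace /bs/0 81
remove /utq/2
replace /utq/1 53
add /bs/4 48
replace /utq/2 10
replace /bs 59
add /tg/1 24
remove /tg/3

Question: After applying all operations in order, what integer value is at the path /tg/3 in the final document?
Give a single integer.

Answer: 33

Derivation:
After op 1 (replace /tg/3 7): {"bs":[75,7,71,99],"tg":[71,15,54,7],"utq":[37,67,72,15]}
After op 2 (replace /tg/2 67): {"bs":[75,7,71,99],"tg":[71,15,67,7],"utq":[37,67,72,15]}
After op 3 (add /tg/2 33): {"bs":[75,7,71,99],"tg":[71,15,33,67,7],"utq":[37,67,72,15]}
After op 4 (add /utq/4 7): {"bs":[75,7,71,99],"tg":[71,15,33,67,7],"utq":[37,67,72,15,7]}
After op 5 (replace /tg/3 95): {"bs":[75,7,71,99],"tg":[71,15,33,95,7],"utq":[37,67,72,15,7]}
After op 6 (add /utq/4 65): {"bs":[75,7,71,99],"tg":[71,15,33,95,7],"utq":[37,67,72,15,65,7]}
After op 7 (add /tg/0 42): {"bs":[75,7,71,99],"tg":[42,71,15,33,95,7],"utq":[37,67,72,15,65,7]}
After op 8 (replace /bs/0 81): {"bs":[81,7,71,99],"tg":[42,71,15,33,95,7],"utq":[37,67,72,15,65,7]}
After op 9 (remove /utq/2): {"bs":[81,7,71,99],"tg":[42,71,15,33,95,7],"utq":[37,67,15,65,7]}
After op 10 (replace /utq/1 53): {"bs":[81,7,71,99],"tg":[42,71,15,33,95,7],"utq":[37,53,15,65,7]}
After op 11 (add /bs/4 48): {"bs":[81,7,71,99,48],"tg":[42,71,15,33,95,7],"utq":[37,53,15,65,7]}
After op 12 (replace /utq/2 10): {"bs":[81,7,71,99,48],"tg":[42,71,15,33,95,7],"utq":[37,53,10,65,7]}
After op 13 (replace /bs 59): {"bs":59,"tg":[42,71,15,33,95,7],"utq":[37,53,10,65,7]}
After op 14 (add /tg/1 24): {"bs":59,"tg":[42,24,71,15,33,95,7],"utq":[37,53,10,65,7]}
After op 15 (remove /tg/3): {"bs":59,"tg":[42,24,71,33,95,7],"utq":[37,53,10,65,7]}
Value at /tg/3: 33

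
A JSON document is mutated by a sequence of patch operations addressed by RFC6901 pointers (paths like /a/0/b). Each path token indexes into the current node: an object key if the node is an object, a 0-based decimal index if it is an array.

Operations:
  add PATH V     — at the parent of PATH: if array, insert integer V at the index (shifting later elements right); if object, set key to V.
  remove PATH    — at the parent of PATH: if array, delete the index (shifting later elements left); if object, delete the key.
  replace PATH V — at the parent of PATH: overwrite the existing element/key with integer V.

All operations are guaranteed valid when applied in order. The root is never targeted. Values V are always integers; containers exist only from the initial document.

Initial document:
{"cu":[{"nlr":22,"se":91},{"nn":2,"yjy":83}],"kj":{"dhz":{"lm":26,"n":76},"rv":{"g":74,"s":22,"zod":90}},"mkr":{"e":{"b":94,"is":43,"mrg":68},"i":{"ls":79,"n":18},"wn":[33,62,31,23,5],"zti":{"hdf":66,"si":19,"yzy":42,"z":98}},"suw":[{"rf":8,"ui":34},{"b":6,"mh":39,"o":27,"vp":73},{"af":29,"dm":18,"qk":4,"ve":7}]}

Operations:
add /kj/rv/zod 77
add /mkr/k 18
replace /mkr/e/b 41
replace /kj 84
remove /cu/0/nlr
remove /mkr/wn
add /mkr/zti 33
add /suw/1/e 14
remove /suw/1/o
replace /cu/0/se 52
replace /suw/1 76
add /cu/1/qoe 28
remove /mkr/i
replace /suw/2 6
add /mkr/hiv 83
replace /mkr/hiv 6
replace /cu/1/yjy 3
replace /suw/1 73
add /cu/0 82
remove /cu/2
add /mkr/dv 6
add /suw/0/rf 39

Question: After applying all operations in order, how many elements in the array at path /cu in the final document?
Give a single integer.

After op 1 (add /kj/rv/zod 77): {"cu":[{"nlr":22,"se":91},{"nn":2,"yjy":83}],"kj":{"dhz":{"lm":26,"n":76},"rv":{"g":74,"s":22,"zod":77}},"mkr":{"e":{"b":94,"is":43,"mrg":68},"i":{"ls":79,"n":18},"wn":[33,62,31,23,5],"zti":{"hdf":66,"si":19,"yzy":42,"z":98}},"suw":[{"rf":8,"ui":34},{"b":6,"mh":39,"o":27,"vp":73},{"af":29,"dm":18,"qk":4,"ve":7}]}
After op 2 (add /mkr/k 18): {"cu":[{"nlr":22,"se":91},{"nn":2,"yjy":83}],"kj":{"dhz":{"lm":26,"n":76},"rv":{"g":74,"s":22,"zod":77}},"mkr":{"e":{"b":94,"is":43,"mrg":68},"i":{"ls":79,"n":18},"k":18,"wn":[33,62,31,23,5],"zti":{"hdf":66,"si":19,"yzy":42,"z":98}},"suw":[{"rf":8,"ui":34},{"b":6,"mh":39,"o":27,"vp":73},{"af":29,"dm":18,"qk":4,"ve":7}]}
After op 3 (replace /mkr/e/b 41): {"cu":[{"nlr":22,"se":91},{"nn":2,"yjy":83}],"kj":{"dhz":{"lm":26,"n":76},"rv":{"g":74,"s":22,"zod":77}},"mkr":{"e":{"b":41,"is":43,"mrg":68},"i":{"ls":79,"n":18},"k":18,"wn":[33,62,31,23,5],"zti":{"hdf":66,"si":19,"yzy":42,"z":98}},"suw":[{"rf":8,"ui":34},{"b":6,"mh":39,"o":27,"vp":73},{"af":29,"dm":18,"qk":4,"ve":7}]}
After op 4 (replace /kj 84): {"cu":[{"nlr":22,"se":91},{"nn":2,"yjy":83}],"kj":84,"mkr":{"e":{"b":41,"is":43,"mrg":68},"i":{"ls":79,"n":18},"k":18,"wn":[33,62,31,23,5],"zti":{"hdf":66,"si":19,"yzy":42,"z":98}},"suw":[{"rf":8,"ui":34},{"b":6,"mh":39,"o":27,"vp":73},{"af":29,"dm":18,"qk":4,"ve":7}]}
After op 5 (remove /cu/0/nlr): {"cu":[{"se":91},{"nn":2,"yjy":83}],"kj":84,"mkr":{"e":{"b":41,"is":43,"mrg":68},"i":{"ls":79,"n":18},"k":18,"wn":[33,62,31,23,5],"zti":{"hdf":66,"si":19,"yzy":42,"z":98}},"suw":[{"rf":8,"ui":34},{"b":6,"mh":39,"o":27,"vp":73},{"af":29,"dm":18,"qk":4,"ve":7}]}
After op 6 (remove /mkr/wn): {"cu":[{"se":91},{"nn":2,"yjy":83}],"kj":84,"mkr":{"e":{"b":41,"is":43,"mrg":68},"i":{"ls":79,"n":18},"k":18,"zti":{"hdf":66,"si":19,"yzy":42,"z":98}},"suw":[{"rf":8,"ui":34},{"b":6,"mh":39,"o":27,"vp":73},{"af":29,"dm":18,"qk":4,"ve":7}]}
After op 7 (add /mkr/zti 33): {"cu":[{"se":91},{"nn":2,"yjy":83}],"kj":84,"mkr":{"e":{"b":41,"is":43,"mrg":68},"i":{"ls":79,"n":18},"k":18,"zti":33},"suw":[{"rf":8,"ui":34},{"b":6,"mh":39,"o":27,"vp":73},{"af":29,"dm":18,"qk":4,"ve":7}]}
After op 8 (add /suw/1/e 14): {"cu":[{"se":91},{"nn":2,"yjy":83}],"kj":84,"mkr":{"e":{"b":41,"is":43,"mrg":68},"i":{"ls":79,"n":18},"k":18,"zti":33},"suw":[{"rf":8,"ui":34},{"b":6,"e":14,"mh":39,"o":27,"vp":73},{"af":29,"dm":18,"qk":4,"ve":7}]}
After op 9 (remove /suw/1/o): {"cu":[{"se":91},{"nn":2,"yjy":83}],"kj":84,"mkr":{"e":{"b":41,"is":43,"mrg":68},"i":{"ls":79,"n":18},"k":18,"zti":33},"suw":[{"rf":8,"ui":34},{"b":6,"e":14,"mh":39,"vp":73},{"af":29,"dm":18,"qk":4,"ve":7}]}
After op 10 (replace /cu/0/se 52): {"cu":[{"se":52},{"nn":2,"yjy":83}],"kj":84,"mkr":{"e":{"b":41,"is":43,"mrg":68},"i":{"ls":79,"n":18},"k":18,"zti":33},"suw":[{"rf":8,"ui":34},{"b":6,"e":14,"mh":39,"vp":73},{"af":29,"dm":18,"qk":4,"ve":7}]}
After op 11 (replace /suw/1 76): {"cu":[{"se":52},{"nn":2,"yjy":83}],"kj":84,"mkr":{"e":{"b":41,"is":43,"mrg":68},"i":{"ls":79,"n":18},"k":18,"zti":33},"suw":[{"rf":8,"ui":34},76,{"af":29,"dm":18,"qk":4,"ve":7}]}
After op 12 (add /cu/1/qoe 28): {"cu":[{"se":52},{"nn":2,"qoe":28,"yjy":83}],"kj":84,"mkr":{"e":{"b":41,"is":43,"mrg":68},"i":{"ls":79,"n":18},"k":18,"zti":33},"suw":[{"rf":8,"ui":34},76,{"af":29,"dm":18,"qk":4,"ve":7}]}
After op 13 (remove /mkr/i): {"cu":[{"se":52},{"nn":2,"qoe":28,"yjy":83}],"kj":84,"mkr":{"e":{"b":41,"is":43,"mrg":68},"k":18,"zti":33},"suw":[{"rf":8,"ui":34},76,{"af":29,"dm":18,"qk":4,"ve":7}]}
After op 14 (replace /suw/2 6): {"cu":[{"se":52},{"nn":2,"qoe":28,"yjy":83}],"kj":84,"mkr":{"e":{"b":41,"is":43,"mrg":68},"k":18,"zti":33},"suw":[{"rf":8,"ui":34},76,6]}
After op 15 (add /mkr/hiv 83): {"cu":[{"se":52},{"nn":2,"qoe":28,"yjy":83}],"kj":84,"mkr":{"e":{"b":41,"is":43,"mrg":68},"hiv":83,"k":18,"zti":33},"suw":[{"rf":8,"ui":34},76,6]}
After op 16 (replace /mkr/hiv 6): {"cu":[{"se":52},{"nn":2,"qoe":28,"yjy":83}],"kj":84,"mkr":{"e":{"b":41,"is":43,"mrg":68},"hiv":6,"k":18,"zti":33},"suw":[{"rf":8,"ui":34},76,6]}
After op 17 (replace /cu/1/yjy 3): {"cu":[{"se":52},{"nn":2,"qoe":28,"yjy":3}],"kj":84,"mkr":{"e":{"b":41,"is":43,"mrg":68},"hiv":6,"k":18,"zti":33},"suw":[{"rf":8,"ui":34},76,6]}
After op 18 (replace /suw/1 73): {"cu":[{"se":52},{"nn":2,"qoe":28,"yjy":3}],"kj":84,"mkr":{"e":{"b":41,"is":43,"mrg":68},"hiv":6,"k":18,"zti":33},"suw":[{"rf":8,"ui":34},73,6]}
After op 19 (add /cu/0 82): {"cu":[82,{"se":52},{"nn":2,"qoe":28,"yjy":3}],"kj":84,"mkr":{"e":{"b":41,"is":43,"mrg":68},"hiv":6,"k":18,"zti":33},"suw":[{"rf":8,"ui":34},73,6]}
After op 20 (remove /cu/2): {"cu":[82,{"se":52}],"kj":84,"mkr":{"e":{"b":41,"is":43,"mrg":68},"hiv":6,"k":18,"zti":33},"suw":[{"rf":8,"ui":34},73,6]}
After op 21 (add /mkr/dv 6): {"cu":[82,{"se":52}],"kj":84,"mkr":{"dv":6,"e":{"b":41,"is":43,"mrg":68},"hiv":6,"k":18,"zti":33},"suw":[{"rf":8,"ui":34},73,6]}
After op 22 (add /suw/0/rf 39): {"cu":[82,{"se":52}],"kj":84,"mkr":{"dv":6,"e":{"b":41,"is":43,"mrg":68},"hiv":6,"k":18,"zti":33},"suw":[{"rf":39,"ui":34},73,6]}
Size at path /cu: 2

Answer: 2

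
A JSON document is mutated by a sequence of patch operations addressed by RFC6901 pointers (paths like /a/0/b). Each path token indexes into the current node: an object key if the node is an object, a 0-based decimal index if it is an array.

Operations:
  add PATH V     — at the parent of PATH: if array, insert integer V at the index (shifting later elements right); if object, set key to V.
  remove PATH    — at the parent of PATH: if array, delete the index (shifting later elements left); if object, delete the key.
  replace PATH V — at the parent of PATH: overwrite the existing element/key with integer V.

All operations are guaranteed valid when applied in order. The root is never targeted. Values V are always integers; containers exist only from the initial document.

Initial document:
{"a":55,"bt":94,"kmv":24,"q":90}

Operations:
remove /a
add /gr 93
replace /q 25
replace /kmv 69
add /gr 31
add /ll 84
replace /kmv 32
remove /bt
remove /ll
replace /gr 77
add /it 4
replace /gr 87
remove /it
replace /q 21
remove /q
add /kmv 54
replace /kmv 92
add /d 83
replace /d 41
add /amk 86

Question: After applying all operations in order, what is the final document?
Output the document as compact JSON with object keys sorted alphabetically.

After op 1 (remove /a): {"bt":94,"kmv":24,"q":90}
After op 2 (add /gr 93): {"bt":94,"gr":93,"kmv":24,"q":90}
After op 3 (replace /q 25): {"bt":94,"gr":93,"kmv":24,"q":25}
After op 4 (replace /kmv 69): {"bt":94,"gr":93,"kmv":69,"q":25}
After op 5 (add /gr 31): {"bt":94,"gr":31,"kmv":69,"q":25}
After op 6 (add /ll 84): {"bt":94,"gr":31,"kmv":69,"ll":84,"q":25}
After op 7 (replace /kmv 32): {"bt":94,"gr":31,"kmv":32,"ll":84,"q":25}
After op 8 (remove /bt): {"gr":31,"kmv":32,"ll":84,"q":25}
After op 9 (remove /ll): {"gr":31,"kmv":32,"q":25}
After op 10 (replace /gr 77): {"gr":77,"kmv":32,"q":25}
After op 11 (add /it 4): {"gr":77,"it":4,"kmv":32,"q":25}
After op 12 (replace /gr 87): {"gr":87,"it":4,"kmv":32,"q":25}
After op 13 (remove /it): {"gr":87,"kmv":32,"q":25}
After op 14 (replace /q 21): {"gr":87,"kmv":32,"q":21}
After op 15 (remove /q): {"gr":87,"kmv":32}
After op 16 (add /kmv 54): {"gr":87,"kmv":54}
After op 17 (replace /kmv 92): {"gr":87,"kmv":92}
After op 18 (add /d 83): {"d":83,"gr":87,"kmv":92}
After op 19 (replace /d 41): {"d":41,"gr":87,"kmv":92}
After op 20 (add /amk 86): {"amk":86,"d":41,"gr":87,"kmv":92}

Answer: {"amk":86,"d":41,"gr":87,"kmv":92}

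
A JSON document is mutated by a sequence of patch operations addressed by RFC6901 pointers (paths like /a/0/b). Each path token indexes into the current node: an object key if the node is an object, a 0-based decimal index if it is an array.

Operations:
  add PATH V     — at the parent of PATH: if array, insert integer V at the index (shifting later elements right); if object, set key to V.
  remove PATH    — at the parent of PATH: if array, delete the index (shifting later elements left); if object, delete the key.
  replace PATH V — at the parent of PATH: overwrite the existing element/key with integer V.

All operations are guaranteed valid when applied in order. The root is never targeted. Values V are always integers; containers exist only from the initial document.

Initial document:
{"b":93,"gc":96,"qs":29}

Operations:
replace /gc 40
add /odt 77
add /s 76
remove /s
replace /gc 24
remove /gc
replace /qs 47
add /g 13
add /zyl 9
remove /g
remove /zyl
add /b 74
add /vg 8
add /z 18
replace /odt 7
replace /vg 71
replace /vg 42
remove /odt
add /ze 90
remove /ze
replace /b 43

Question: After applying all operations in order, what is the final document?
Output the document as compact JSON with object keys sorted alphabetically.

Answer: {"b":43,"qs":47,"vg":42,"z":18}

Derivation:
After op 1 (replace /gc 40): {"b":93,"gc":40,"qs":29}
After op 2 (add /odt 77): {"b":93,"gc":40,"odt":77,"qs":29}
After op 3 (add /s 76): {"b":93,"gc":40,"odt":77,"qs":29,"s":76}
After op 4 (remove /s): {"b":93,"gc":40,"odt":77,"qs":29}
After op 5 (replace /gc 24): {"b":93,"gc":24,"odt":77,"qs":29}
After op 6 (remove /gc): {"b":93,"odt":77,"qs":29}
After op 7 (replace /qs 47): {"b":93,"odt":77,"qs":47}
After op 8 (add /g 13): {"b":93,"g":13,"odt":77,"qs":47}
After op 9 (add /zyl 9): {"b":93,"g":13,"odt":77,"qs":47,"zyl":9}
After op 10 (remove /g): {"b":93,"odt":77,"qs":47,"zyl":9}
After op 11 (remove /zyl): {"b":93,"odt":77,"qs":47}
After op 12 (add /b 74): {"b":74,"odt":77,"qs":47}
After op 13 (add /vg 8): {"b":74,"odt":77,"qs":47,"vg":8}
After op 14 (add /z 18): {"b":74,"odt":77,"qs":47,"vg":8,"z":18}
After op 15 (replace /odt 7): {"b":74,"odt":7,"qs":47,"vg":8,"z":18}
After op 16 (replace /vg 71): {"b":74,"odt":7,"qs":47,"vg":71,"z":18}
After op 17 (replace /vg 42): {"b":74,"odt":7,"qs":47,"vg":42,"z":18}
After op 18 (remove /odt): {"b":74,"qs":47,"vg":42,"z":18}
After op 19 (add /ze 90): {"b":74,"qs":47,"vg":42,"z":18,"ze":90}
After op 20 (remove /ze): {"b":74,"qs":47,"vg":42,"z":18}
After op 21 (replace /b 43): {"b":43,"qs":47,"vg":42,"z":18}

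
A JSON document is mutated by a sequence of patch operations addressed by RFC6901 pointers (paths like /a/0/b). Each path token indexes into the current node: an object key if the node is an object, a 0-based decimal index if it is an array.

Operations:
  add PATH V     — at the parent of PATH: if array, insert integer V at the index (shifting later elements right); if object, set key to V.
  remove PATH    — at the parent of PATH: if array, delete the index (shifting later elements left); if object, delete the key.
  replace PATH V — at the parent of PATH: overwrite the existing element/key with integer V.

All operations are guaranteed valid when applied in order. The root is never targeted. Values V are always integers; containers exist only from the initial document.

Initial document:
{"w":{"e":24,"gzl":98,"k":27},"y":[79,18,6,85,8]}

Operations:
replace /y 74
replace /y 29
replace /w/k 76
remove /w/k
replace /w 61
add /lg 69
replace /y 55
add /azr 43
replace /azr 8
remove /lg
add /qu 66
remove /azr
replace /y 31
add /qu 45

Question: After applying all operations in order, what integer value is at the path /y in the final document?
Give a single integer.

After op 1 (replace /y 74): {"w":{"e":24,"gzl":98,"k":27},"y":74}
After op 2 (replace /y 29): {"w":{"e":24,"gzl":98,"k":27},"y":29}
After op 3 (replace /w/k 76): {"w":{"e":24,"gzl":98,"k":76},"y":29}
After op 4 (remove /w/k): {"w":{"e":24,"gzl":98},"y":29}
After op 5 (replace /w 61): {"w":61,"y":29}
After op 6 (add /lg 69): {"lg":69,"w":61,"y":29}
After op 7 (replace /y 55): {"lg":69,"w":61,"y":55}
After op 8 (add /azr 43): {"azr":43,"lg":69,"w":61,"y":55}
After op 9 (replace /azr 8): {"azr":8,"lg":69,"w":61,"y":55}
After op 10 (remove /lg): {"azr":8,"w":61,"y":55}
After op 11 (add /qu 66): {"azr":8,"qu":66,"w":61,"y":55}
After op 12 (remove /azr): {"qu":66,"w":61,"y":55}
After op 13 (replace /y 31): {"qu":66,"w":61,"y":31}
After op 14 (add /qu 45): {"qu":45,"w":61,"y":31}
Value at /y: 31

Answer: 31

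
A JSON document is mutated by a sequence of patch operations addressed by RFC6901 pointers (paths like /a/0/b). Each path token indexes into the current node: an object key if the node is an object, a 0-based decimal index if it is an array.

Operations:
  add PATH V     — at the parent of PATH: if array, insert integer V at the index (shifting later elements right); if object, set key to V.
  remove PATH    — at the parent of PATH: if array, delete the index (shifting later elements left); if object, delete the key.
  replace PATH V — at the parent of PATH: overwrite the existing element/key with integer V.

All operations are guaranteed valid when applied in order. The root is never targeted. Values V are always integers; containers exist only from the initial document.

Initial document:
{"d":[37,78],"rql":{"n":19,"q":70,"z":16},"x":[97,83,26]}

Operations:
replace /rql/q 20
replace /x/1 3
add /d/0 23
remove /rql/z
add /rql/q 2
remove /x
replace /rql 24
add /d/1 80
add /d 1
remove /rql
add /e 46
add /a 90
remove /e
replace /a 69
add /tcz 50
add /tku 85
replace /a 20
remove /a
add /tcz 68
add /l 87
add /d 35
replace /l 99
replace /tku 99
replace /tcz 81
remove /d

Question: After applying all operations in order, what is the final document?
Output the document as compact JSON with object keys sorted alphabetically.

Answer: {"l":99,"tcz":81,"tku":99}

Derivation:
After op 1 (replace /rql/q 20): {"d":[37,78],"rql":{"n":19,"q":20,"z":16},"x":[97,83,26]}
After op 2 (replace /x/1 3): {"d":[37,78],"rql":{"n":19,"q":20,"z":16},"x":[97,3,26]}
After op 3 (add /d/0 23): {"d":[23,37,78],"rql":{"n":19,"q":20,"z":16},"x":[97,3,26]}
After op 4 (remove /rql/z): {"d":[23,37,78],"rql":{"n":19,"q":20},"x":[97,3,26]}
After op 5 (add /rql/q 2): {"d":[23,37,78],"rql":{"n":19,"q":2},"x":[97,3,26]}
After op 6 (remove /x): {"d":[23,37,78],"rql":{"n":19,"q":2}}
After op 7 (replace /rql 24): {"d":[23,37,78],"rql":24}
After op 8 (add /d/1 80): {"d":[23,80,37,78],"rql":24}
After op 9 (add /d 1): {"d":1,"rql":24}
After op 10 (remove /rql): {"d":1}
After op 11 (add /e 46): {"d":1,"e":46}
After op 12 (add /a 90): {"a":90,"d":1,"e":46}
After op 13 (remove /e): {"a":90,"d":1}
After op 14 (replace /a 69): {"a":69,"d":1}
After op 15 (add /tcz 50): {"a":69,"d":1,"tcz":50}
After op 16 (add /tku 85): {"a":69,"d":1,"tcz":50,"tku":85}
After op 17 (replace /a 20): {"a":20,"d":1,"tcz":50,"tku":85}
After op 18 (remove /a): {"d":1,"tcz":50,"tku":85}
After op 19 (add /tcz 68): {"d":1,"tcz":68,"tku":85}
After op 20 (add /l 87): {"d":1,"l":87,"tcz":68,"tku":85}
After op 21 (add /d 35): {"d":35,"l":87,"tcz":68,"tku":85}
After op 22 (replace /l 99): {"d":35,"l":99,"tcz":68,"tku":85}
After op 23 (replace /tku 99): {"d":35,"l":99,"tcz":68,"tku":99}
After op 24 (replace /tcz 81): {"d":35,"l":99,"tcz":81,"tku":99}
After op 25 (remove /d): {"l":99,"tcz":81,"tku":99}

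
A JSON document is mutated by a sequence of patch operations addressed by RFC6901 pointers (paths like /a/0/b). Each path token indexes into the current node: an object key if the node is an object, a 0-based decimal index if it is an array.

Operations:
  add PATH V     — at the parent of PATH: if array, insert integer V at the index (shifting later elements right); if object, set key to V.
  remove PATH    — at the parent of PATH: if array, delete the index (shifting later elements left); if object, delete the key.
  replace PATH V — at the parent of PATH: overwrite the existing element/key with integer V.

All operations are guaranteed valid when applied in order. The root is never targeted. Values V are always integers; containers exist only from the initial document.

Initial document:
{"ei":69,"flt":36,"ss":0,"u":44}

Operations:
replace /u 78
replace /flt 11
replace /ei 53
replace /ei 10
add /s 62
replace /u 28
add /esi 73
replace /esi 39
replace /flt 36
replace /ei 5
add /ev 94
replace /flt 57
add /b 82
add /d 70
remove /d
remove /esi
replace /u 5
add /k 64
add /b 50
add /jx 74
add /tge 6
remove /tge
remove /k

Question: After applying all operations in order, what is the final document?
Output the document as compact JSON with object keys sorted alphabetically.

Answer: {"b":50,"ei":5,"ev":94,"flt":57,"jx":74,"s":62,"ss":0,"u":5}

Derivation:
After op 1 (replace /u 78): {"ei":69,"flt":36,"ss":0,"u":78}
After op 2 (replace /flt 11): {"ei":69,"flt":11,"ss":0,"u":78}
After op 3 (replace /ei 53): {"ei":53,"flt":11,"ss":0,"u":78}
After op 4 (replace /ei 10): {"ei":10,"flt":11,"ss":0,"u":78}
After op 5 (add /s 62): {"ei":10,"flt":11,"s":62,"ss":0,"u":78}
After op 6 (replace /u 28): {"ei":10,"flt":11,"s":62,"ss":0,"u":28}
After op 7 (add /esi 73): {"ei":10,"esi":73,"flt":11,"s":62,"ss":0,"u":28}
After op 8 (replace /esi 39): {"ei":10,"esi":39,"flt":11,"s":62,"ss":0,"u":28}
After op 9 (replace /flt 36): {"ei":10,"esi":39,"flt":36,"s":62,"ss":0,"u":28}
After op 10 (replace /ei 5): {"ei":5,"esi":39,"flt":36,"s":62,"ss":0,"u":28}
After op 11 (add /ev 94): {"ei":5,"esi":39,"ev":94,"flt":36,"s":62,"ss":0,"u":28}
After op 12 (replace /flt 57): {"ei":5,"esi":39,"ev":94,"flt":57,"s":62,"ss":0,"u":28}
After op 13 (add /b 82): {"b":82,"ei":5,"esi":39,"ev":94,"flt":57,"s":62,"ss":0,"u":28}
After op 14 (add /d 70): {"b":82,"d":70,"ei":5,"esi":39,"ev":94,"flt":57,"s":62,"ss":0,"u":28}
After op 15 (remove /d): {"b":82,"ei":5,"esi":39,"ev":94,"flt":57,"s":62,"ss":0,"u":28}
After op 16 (remove /esi): {"b":82,"ei":5,"ev":94,"flt":57,"s":62,"ss":0,"u":28}
After op 17 (replace /u 5): {"b":82,"ei":5,"ev":94,"flt":57,"s":62,"ss":0,"u":5}
After op 18 (add /k 64): {"b":82,"ei":5,"ev":94,"flt":57,"k":64,"s":62,"ss":0,"u":5}
After op 19 (add /b 50): {"b":50,"ei":5,"ev":94,"flt":57,"k":64,"s":62,"ss":0,"u":5}
After op 20 (add /jx 74): {"b":50,"ei":5,"ev":94,"flt":57,"jx":74,"k":64,"s":62,"ss":0,"u":5}
After op 21 (add /tge 6): {"b":50,"ei":5,"ev":94,"flt":57,"jx":74,"k":64,"s":62,"ss":0,"tge":6,"u":5}
After op 22 (remove /tge): {"b":50,"ei":5,"ev":94,"flt":57,"jx":74,"k":64,"s":62,"ss":0,"u":5}
After op 23 (remove /k): {"b":50,"ei":5,"ev":94,"flt":57,"jx":74,"s":62,"ss":0,"u":5}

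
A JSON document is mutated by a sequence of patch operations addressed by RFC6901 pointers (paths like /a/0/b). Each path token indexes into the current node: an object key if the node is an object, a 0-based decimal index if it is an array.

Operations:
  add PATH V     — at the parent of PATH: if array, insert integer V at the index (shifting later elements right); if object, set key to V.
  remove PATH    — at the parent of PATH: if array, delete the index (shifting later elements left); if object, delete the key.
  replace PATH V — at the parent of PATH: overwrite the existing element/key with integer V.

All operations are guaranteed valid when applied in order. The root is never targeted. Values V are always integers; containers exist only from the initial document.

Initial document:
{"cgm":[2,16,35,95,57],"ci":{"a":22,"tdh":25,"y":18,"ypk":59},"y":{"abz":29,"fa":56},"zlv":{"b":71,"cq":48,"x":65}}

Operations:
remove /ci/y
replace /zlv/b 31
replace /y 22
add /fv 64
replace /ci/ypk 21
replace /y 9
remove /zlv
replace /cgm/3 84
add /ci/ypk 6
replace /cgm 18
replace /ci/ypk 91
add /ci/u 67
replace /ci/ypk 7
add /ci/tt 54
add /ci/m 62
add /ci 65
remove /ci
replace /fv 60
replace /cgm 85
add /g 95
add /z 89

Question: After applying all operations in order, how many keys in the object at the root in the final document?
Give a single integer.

After op 1 (remove /ci/y): {"cgm":[2,16,35,95,57],"ci":{"a":22,"tdh":25,"ypk":59},"y":{"abz":29,"fa":56},"zlv":{"b":71,"cq":48,"x":65}}
After op 2 (replace /zlv/b 31): {"cgm":[2,16,35,95,57],"ci":{"a":22,"tdh":25,"ypk":59},"y":{"abz":29,"fa":56},"zlv":{"b":31,"cq":48,"x":65}}
After op 3 (replace /y 22): {"cgm":[2,16,35,95,57],"ci":{"a":22,"tdh":25,"ypk":59},"y":22,"zlv":{"b":31,"cq":48,"x":65}}
After op 4 (add /fv 64): {"cgm":[2,16,35,95,57],"ci":{"a":22,"tdh":25,"ypk":59},"fv":64,"y":22,"zlv":{"b":31,"cq":48,"x":65}}
After op 5 (replace /ci/ypk 21): {"cgm":[2,16,35,95,57],"ci":{"a":22,"tdh":25,"ypk":21},"fv":64,"y":22,"zlv":{"b":31,"cq":48,"x":65}}
After op 6 (replace /y 9): {"cgm":[2,16,35,95,57],"ci":{"a":22,"tdh":25,"ypk":21},"fv":64,"y":9,"zlv":{"b":31,"cq":48,"x":65}}
After op 7 (remove /zlv): {"cgm":[2,16,35,95,57],"ci":{"a":22,"tdh":25,"ypk":21},"fv":64,"y":9}
After op 8 (replace /cgm/3 84): {"cgm":[2,16,35,84,57],"ci":{"a":22,"tdh":25,"ypk":21},"fv":64,"y":9}
After op 9 (add /ci/ypk 6): {"cgm":[2,16,35,84,57],"ci":{"a":22,"tdh":25,"ypk":6},"fv":64,"y":9}
After op 10 (replace /cgm 18): {"cgm":18,"ci":{"a":22,"tdh":25,"ypk":6},"fv":64,"y":9}
After op 11 (replace /ci/ypk 91): {"cgm":18,"ci":{"a":22,"tdh":25,"ypk":91},"fv":64,"y":9}
After op 12 (add /ci/u 67): {"cgm":18,"ci":{"a":22,"tdh":25,"u":67,"ypk":91},"fv":64,"y":9}
After op 13 (replace /ci/ypk 7): {"cgm":18,"ci":{"a":22,"tdh":25,"u":67,"ypk":7},"fv":64,"y":9}
After op 14 (add /ci/tt 54): {"cgm":18,"ci":{"a":22,"tdh":25,"tt":54,"u":67,"ypk":7},"fv":64,"y":9}
After op 15 (add /ci/m 62): {"cgm":18,"ci":{"a":22,"m":62,"tdh":25,"tt":54,"u":67,"ypk":7},"fv":64,"y":9}
After op 16 (add /ci 65): {"cgm":18,"ci":65,"fv":64,"y":9}
After op 17 (remove /ci): {"cgm":18,"fv":64,"y":9}
After op 18 (replace /fv 60): {"cgm":18,"fv":60,"y":9}
After op 19 (replace /cgm 85): {"cgm":85,"fv":60,"y":9}
After op 20 (add /g 95): {"cgm":85,"fv":60,"g":95,"y":9}
After op 21 (add /z 89): {"cgm":85,"fv":60,"g":95,"y":9,"z":89}
Size at the root: 5

Answer: 5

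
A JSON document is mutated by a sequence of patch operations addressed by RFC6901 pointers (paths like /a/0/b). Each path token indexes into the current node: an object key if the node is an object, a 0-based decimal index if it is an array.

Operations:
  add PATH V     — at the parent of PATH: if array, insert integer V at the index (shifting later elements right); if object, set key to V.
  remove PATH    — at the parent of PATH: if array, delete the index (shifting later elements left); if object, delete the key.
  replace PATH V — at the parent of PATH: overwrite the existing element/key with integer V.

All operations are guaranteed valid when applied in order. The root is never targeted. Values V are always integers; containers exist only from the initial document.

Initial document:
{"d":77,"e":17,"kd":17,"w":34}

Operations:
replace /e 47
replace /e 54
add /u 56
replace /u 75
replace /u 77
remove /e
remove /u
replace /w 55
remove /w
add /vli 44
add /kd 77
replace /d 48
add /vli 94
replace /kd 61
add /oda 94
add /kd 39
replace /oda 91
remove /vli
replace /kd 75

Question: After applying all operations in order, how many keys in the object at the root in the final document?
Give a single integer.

After op 1 (replace /e 47): {"d":77,"e":47,"kd":17,"w":34}
After op 2 (replace /e 54): {"d":77,"e":54,"kd":17,"w":34}
After op 3 (add /u 56): {"d":77,"e":54,"kd":17,"u":56,"w":34}
After op 4 (replace /u 75): {"d":77,"e":54,"kd":17,"u":75,"w":34}
After op 5 (replace /u 77): {"d":77,"e":54,"kd":17,"u":77,"w":34}
After op 6 (remove /e): {"d":77,"kd":17,"u":77,"w":34}
After op 7 (remove /u): {"d":77,"kd":17,"w":34}
After op 8 (replace /w 55): {"d":77,"kd":17,"w":55}
After op 9 (remove /w): {"d":77,"kd":17}
After op 10 (add /vli 44): {"d":77,"kd":17,"vli":44}
After op 11 (add /kd 77): {"d":77,"kd":77,"vli":44}
After op 12 (replace /d 48): {"d":48,"kd":77,"vli":44}
After op 13 (add /vli 94): {"d":48,"kd":77,"vli":94}
After op 14 (replace /kd 61): {"d":48,"kd":61,"vli":94}
After op 15 (add /oda 94): {"d":48,"kd":61,"oda":94,"vli":94}
After op 16 (add /kd 39): {"d":48,"kd":39,"oda":94,"vli":94}
After op 17 (replace /oda 91): {"d":48,"kd":39,"oda":91,"vli":94}
After op 18 (remove /vli): {"d":48,"kd":39,"oda":91}
After op 19 (replace /kd 75): {"d":48,"kd":75,"oda":91}
Size at the root: 3

Answer: 3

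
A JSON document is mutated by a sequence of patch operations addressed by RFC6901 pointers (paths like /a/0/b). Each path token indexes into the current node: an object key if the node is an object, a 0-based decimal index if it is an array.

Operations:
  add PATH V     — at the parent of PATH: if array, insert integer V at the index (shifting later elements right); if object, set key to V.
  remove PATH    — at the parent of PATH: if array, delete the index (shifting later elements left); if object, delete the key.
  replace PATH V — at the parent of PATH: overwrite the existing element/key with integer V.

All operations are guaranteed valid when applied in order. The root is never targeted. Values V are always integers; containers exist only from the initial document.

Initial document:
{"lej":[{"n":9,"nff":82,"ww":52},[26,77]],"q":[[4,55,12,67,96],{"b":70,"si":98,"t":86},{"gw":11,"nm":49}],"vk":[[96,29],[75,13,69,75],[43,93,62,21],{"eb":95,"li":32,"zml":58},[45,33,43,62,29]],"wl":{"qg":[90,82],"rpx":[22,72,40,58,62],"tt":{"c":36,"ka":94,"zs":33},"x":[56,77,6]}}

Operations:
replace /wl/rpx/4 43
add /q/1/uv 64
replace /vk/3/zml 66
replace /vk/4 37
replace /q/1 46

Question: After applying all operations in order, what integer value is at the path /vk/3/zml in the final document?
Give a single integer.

After op 1 (replace /wl/rpx/4 43): {"lej":[{"n":9,"nff":82,"ww":52},[26,77]],"q":[[4,55,12,67,96],{"b":70,"si":98,"t":86},{"gw":11,"nm":49}],"vk":[[96,29],[75,13,69,75],[43,93,62,21],{"eb":95,"li":32,"zml":58},[45,33,43,62,29]],"wl":{"qg":[90,82],"rpx":[22,72,40,58,43],"tt":{"c":36,"ka":94,"zs":33},"x":[56,77,6]}}
After op 2 (add /q/1/uv 64): {"lej":[{"n":9,"nff":82,"ww":52},[26,77]],"q":[[4,55,12,67,96],{"b":70,"si":98,"t":86,"uv":64},{"gw":11,"nm":49}],"vk":[[96,29],[75,13,69,75],[43,93,62,21],{"eb":95,"li":32,"zml":58},[45,33,43,62,29]],"wl":{"qg":[90,82],"rpx":[22,72,40,58,43],"tt":{"c":36,"ka":94,"zs":33},"x":[56,77,6]}}
After op 3 (replace /vk/3/zml 66): {"lej":[{"n":9,"nff":82,"ww":52},[26,77]],"q":[[4,55,12,67,96],{"b":70,"si":98,"t":86,"uv":64},{"gw":11,"nm":49}],"vk":[[96,29],[75,13,69,75],[43,93,62,21],{"eb":95,"li":32,"zml":66},[45,33,43,62,29]],"wl":{"qg":[90,82],"rpx":[22,72,40,58,43],"tt":{"c":36,"ka":94,"zs":33},"x":[56,77,6]}}
After op 4 (replace /vk/4 37): {"lej":[{"n":9,"nff":82,"ww":52},[26,77]],"q":[[4,55,12,67,96],{"b":70,"si":98,"t":86,"uv":64},{"gw":11,"nm":49}],"vk":[[96,29],[75,13,69,75],[43,93,62,21],{"eb":95,"li":32,"zml":66},37],"wl":{"qg":[90,82],"rpx":[22,72,40,58,43],"tt":{"c":36,"ka":94,"zs":33},"x":[56,77,6]}}
After op 5 (replace /q/1 46): {"lej":[{"n":9,"nff":82,"ww":52},[26,77]],"q":[[4,55,12,67,96],46,{"gw":11,"nm":49}],"vk":[[96,29],[75,13,69,75],[43,93,62,21],{"eb":95,"li":32,"zml":66},37],"wl":{"qg":[90,82],"rpx":[22,72,40,58,43],"tt":{"c":36,"ka":94,"zs":33},"x":[56,77,6]}}
Value at /vk/3/zml: 66

Answer: 66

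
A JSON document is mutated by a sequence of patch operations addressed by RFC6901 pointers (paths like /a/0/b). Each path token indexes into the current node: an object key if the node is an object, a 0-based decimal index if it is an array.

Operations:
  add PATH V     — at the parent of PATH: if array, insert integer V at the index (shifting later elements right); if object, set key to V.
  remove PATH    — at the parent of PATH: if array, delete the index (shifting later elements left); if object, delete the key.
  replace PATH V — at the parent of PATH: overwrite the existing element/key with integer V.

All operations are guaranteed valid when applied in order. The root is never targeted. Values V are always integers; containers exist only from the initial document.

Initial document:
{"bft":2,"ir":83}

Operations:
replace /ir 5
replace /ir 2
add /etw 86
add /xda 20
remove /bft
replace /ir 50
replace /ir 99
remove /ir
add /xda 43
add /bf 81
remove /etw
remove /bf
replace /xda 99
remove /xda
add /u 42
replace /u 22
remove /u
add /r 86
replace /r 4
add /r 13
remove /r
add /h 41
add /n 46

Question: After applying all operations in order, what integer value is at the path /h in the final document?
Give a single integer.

Answer: 41

Derivation:
After op 1 (replace /ir 5): {"bft":2,"ir":5}
After op 2 (replace /ir 2): {"bft":2,"ir":2}
After op 3 (add /etw 86): {"bft":2,"etw":86,"ir":2}
After op 4 (add /xda 20): {"bft":2,"etw":86,"ir":2,"xda":20}
After op 5 (remove /bft): {"etw":86,"ir":2,"xda":20}
After op 6 (replace /ir 50): {"etw":86,"ir":50,"xda":20}
After op 7 (replace /ir 99): {"etw":86,"ir":99,"xda":20}
After op 8 (remove /ir): {"etw":86,"xda":20}
After op 9 (add /xda 43): {"etw":86,"xda":43}
After op 10 (add /bf 81): {"bf":81,"etw":86,"xda":43}
After op 11 (remove /etw): {"bf":81,"xda":43}
After op 12 (remove /bf): {"xda":43}
After op 13 (replace /xda 99): {"xda":99}
After op 14 (remove /xda): {}
After op 15 (add /u 42): {"u":42}
After op 16 (replace /u 22): {"u":22}
After op 17 (remove /u): {}
After op 18 (add /r 86): {"r":86}
After op 19 (replace /r 4): {"r":4}
After op 20 (add /r 13): {"r":13}
After op 21 (remove /r): {}
After op 22 (add /h 41): {"h":41}
After op 23 (add /n 46): {"h":41,"n":46}
Value at /h: 41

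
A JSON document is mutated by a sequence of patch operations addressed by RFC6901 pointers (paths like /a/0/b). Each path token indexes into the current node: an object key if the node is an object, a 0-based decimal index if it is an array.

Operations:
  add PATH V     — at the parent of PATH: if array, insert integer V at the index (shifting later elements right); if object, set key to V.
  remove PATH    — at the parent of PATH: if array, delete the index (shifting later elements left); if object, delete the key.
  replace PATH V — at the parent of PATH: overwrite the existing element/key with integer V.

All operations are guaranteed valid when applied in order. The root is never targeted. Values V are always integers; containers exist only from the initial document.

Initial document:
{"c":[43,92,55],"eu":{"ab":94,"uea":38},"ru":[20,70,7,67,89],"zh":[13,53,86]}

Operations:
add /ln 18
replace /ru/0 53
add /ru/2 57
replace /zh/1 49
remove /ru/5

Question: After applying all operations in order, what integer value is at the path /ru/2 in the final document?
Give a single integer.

Answer: 57

Derivation:
After op 1 (add /ln 18): {"c":[43,92,55],"eu":{"ab":94,"uea":38},"ln":18,"ru":[20,70,7,67,89],"zh":[13,53,86]}
After op 2 (replace /ru/0 53): {"c":[43,92,55],"eu":{"ab":94,"uea":38},"ln":18,"ru":[53,70,7,67,89],"zh":[13,53,86]}
After op 3 (add /ru/2 57): {"c":[43,92,55],"eu":{"ab":94,"uea":38},"ln":18,"ru":[53,70,57,7,67,89],"zh":[13,53,86]}
After op 4 (replace /zh/1 49): {"c":[43,92,55],"eu":{"ab":94,"uea":38},"ln":18,"ru":[53,70,57,7,67,89],"zh":[13,49,86]}
After op 5 (remove /ru/5): {"c":[43,92,55],"eu":{"ab":94,"uea":38},"ln":18,"ru":[53,70,57,7,67],"zh":[13,49,86]}
Value at /ru/2: 57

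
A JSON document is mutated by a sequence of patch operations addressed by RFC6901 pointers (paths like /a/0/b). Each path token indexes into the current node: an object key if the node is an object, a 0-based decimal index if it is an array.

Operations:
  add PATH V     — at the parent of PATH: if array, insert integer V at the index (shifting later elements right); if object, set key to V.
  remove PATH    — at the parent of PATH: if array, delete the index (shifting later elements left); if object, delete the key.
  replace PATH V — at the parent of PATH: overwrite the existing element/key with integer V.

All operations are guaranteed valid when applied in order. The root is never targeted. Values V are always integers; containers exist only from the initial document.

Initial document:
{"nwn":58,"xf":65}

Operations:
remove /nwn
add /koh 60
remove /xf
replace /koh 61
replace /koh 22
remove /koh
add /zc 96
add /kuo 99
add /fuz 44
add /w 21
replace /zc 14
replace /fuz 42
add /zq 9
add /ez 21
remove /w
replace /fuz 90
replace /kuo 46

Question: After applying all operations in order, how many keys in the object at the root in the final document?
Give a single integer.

Answer: 5

Derivation:
After op 1 (remove /nwn): {"xf":65}
After op 2 (add /koh 60): {"koh":60,"xf":65}
After op 3 (remove /xf): {"koh":60}
After op 4 (replace /koh 61): {"koh":61}
After op 5 (replace /koh 22): {"koh":22}
After op 6 (remove /koh): {}
After op 7 (add /zc 96): {"zc":96}
After op 8 (add /kuo 99): {"kuo":99,"zc":96}
After op 9 (add /fuz 44): {"fuz":44,"kuo":99,"zc":96}
After op 10 (add /w 21): {"fuz":44,"kuo":99,"w":21,"zc":96}
After op 11 (replace /zc 14): {"fuz":44,"kuo":99,"w":21,"zc":14}
After op 12 (replace /fuz 42): {"fuz":42,"kuo":99,"w":21,"zc":14}
After op 13 (add /zq 9): {"fuz":42,"kuo":99,"w":21,"zc":14,"zq":9}
After op 14 (add /ez 21): {"ez":21,"fuz":42,"kuo":99,"w":21,"zc":14,"zq":9}
After op 15 (remove /w): {"ez":21,"fuz":42,"kuo":99,"zc":14,"zq":9}
After op 16 (replace /fuz 90): {"ez":21,"fuz":90,"kuo":99,"zc":14,"zq":9}
After op 17 (replace /kuo 46): {"ez":21,"fuz":90,"kuo":46,"zc":14,"zq":9}
Size at the root: 5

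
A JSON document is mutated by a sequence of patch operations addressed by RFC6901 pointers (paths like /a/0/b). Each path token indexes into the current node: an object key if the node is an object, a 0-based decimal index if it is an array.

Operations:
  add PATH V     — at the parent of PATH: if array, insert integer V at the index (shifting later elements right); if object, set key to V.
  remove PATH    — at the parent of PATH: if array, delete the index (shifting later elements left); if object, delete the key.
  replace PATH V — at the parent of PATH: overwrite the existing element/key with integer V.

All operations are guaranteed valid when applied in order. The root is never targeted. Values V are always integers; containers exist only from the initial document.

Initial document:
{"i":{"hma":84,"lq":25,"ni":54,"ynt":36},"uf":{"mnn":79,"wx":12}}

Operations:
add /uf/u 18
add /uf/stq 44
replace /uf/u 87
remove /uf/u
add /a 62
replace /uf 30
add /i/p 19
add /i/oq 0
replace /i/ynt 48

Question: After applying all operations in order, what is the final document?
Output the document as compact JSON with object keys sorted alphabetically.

After op 1 (add /uf/u 18): {"i":{"hma":84,"lq":25,"ni":54,"ynt":36},"uf":{"mnn":79,"u":18,"wx":12}}
After op 2 (add /uf/stq 44): {"i":{"hma":84,"lq":25,"ni":54,"ynt":36},"uf":{"mnn":79,"stq":44,"u":18,"wx":12}}
After op 3 (replace /uf/u 87): {"i":{"hma":84,"lq":25,"ni":54,"ynt":36},"uf":{"mnn":79,"stq":44,"u":87,"wx":12}}
After op 4 (remove /uf/u): {"i":{"hma":84,"lq":25,"ni":54,"ynt":36},"uf":{"mnn":79,"stq":44,"wx":12}}
After op 5 (add /a 62): {"a":62,"i":{"hma":84,"lq":25,"ni":54,"ynt":36},"uf":{"mnn":79,"stq":44,"wx":12}}
After op 6 (replace /uf 30): {"a":62,"i":{"hma":84,"lq":25,"ni":54,"ynt":36},"uf":30}
After op 7 (add /i/p 19): {"a":62,"i":{"hma":84,"lq":25,"ni":54,"p":19,"ynt":36},"uf":30}
After op 8 (add /i/oq 0): {"a":62,"i":{"hma":84,"lq":25,"ni":54,"oq":0,"p":19,"ynt":36},"uf":30}
After op 9 (replace /i/ynt 48): {"a":62,"i":{"hma":84,"lq":25,"ni":54,"oq":0,"p":19,"ynt":48},"uf":30}

Answer: {"a":62,"i":{"hma":84,"lq":25,"ni":54,"oq":0,"p":19,"ynt":48},"uf":30}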